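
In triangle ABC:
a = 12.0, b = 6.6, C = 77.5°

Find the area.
Using A = ½ab·sin(C):
A = ½·12.0·6.6·sin(77.5°) = ½·79.2·0.976296 = 38.66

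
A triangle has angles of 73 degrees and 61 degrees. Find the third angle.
Sum of angles in a triangle = 180 degrees
Third angle = 180 - 73 - 61
Third angle = 46 degrees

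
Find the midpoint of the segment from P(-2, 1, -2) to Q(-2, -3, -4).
Midpoint = ((-2-2)/2, (1-3)/2, (-2-4)/2) = (-2, -1, -3)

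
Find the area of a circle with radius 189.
Area = pi * r²
Area = pi * 189²
Area = pi * 35721
Area = 112220.83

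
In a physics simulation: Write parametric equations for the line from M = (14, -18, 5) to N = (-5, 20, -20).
Direction vector d = N - M = (-19, 38, -25)
x = 14 - 19t, y = -18 + 38t, z = 5 - 25t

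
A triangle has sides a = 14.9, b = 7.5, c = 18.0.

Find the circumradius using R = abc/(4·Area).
s = (a+b+c)/2 = 20.2
Area = √(s(s-a)(s-b)(s-c)) = √(20.2·5.3·12.7·2.2) = 54.6924
R = abc/(4·Area) = (14.9·7.5·18.0)/(4·54.6924) = 2011.5/218.7696 = 9.195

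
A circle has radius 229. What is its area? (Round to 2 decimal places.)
Area = pi * r²
Area = pi * 229²
Area = pi * 52441
Area = 164748.26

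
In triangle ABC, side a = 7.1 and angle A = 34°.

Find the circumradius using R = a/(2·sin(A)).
R = a/(2·sin(A)) = 7.1/(2·sin(34°))
R = 7.1/(2·0.559193) = 7.1/1.118386 = 6.348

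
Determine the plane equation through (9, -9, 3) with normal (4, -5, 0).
d = n·P = (4)(9) + (-5)(-9) + (0)(3) = 81
Plane: 4x - 5y = 81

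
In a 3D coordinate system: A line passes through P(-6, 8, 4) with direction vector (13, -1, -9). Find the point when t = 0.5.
P(0.5) = (-6 + 13(0.5), 8 + (-1)(0.5), 4 + (-9)(0.5)) = (0.5, 7.5, -0.5)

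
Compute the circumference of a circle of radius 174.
Circumference = 2 * pi * r
Circumference = 2 * pi * 174
Circumference = 1093.27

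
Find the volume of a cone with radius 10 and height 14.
Volume = (1/3) * pi * r² * h
Volume = (1/3) * pi * 10² * 14
Volume = (1/3) * pi * 100 * 14
Volume = (1/3) * pi * 1400
Volume = 1466.08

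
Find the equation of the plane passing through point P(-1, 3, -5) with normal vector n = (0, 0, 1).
d = n·P = (0)(-1) + (0)(3) + (1)(-5) = -5
Plane: z = -5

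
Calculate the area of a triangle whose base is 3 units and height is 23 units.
Area = (1/2) * base * height
Area = (1/2) * 3 * 23
Area = 34.50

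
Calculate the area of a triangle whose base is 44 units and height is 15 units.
Area = (1/2) * base * height
Area = (1/2) * 44 * 15
Area = 330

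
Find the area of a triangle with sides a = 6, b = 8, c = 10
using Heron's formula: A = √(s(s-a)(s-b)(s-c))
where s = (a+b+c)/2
s = (6+8+10)/2 = 12
A = √(12·6·4·2) = √576 = 24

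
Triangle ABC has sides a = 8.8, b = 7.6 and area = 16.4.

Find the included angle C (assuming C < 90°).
Area = ½ab·sin(C)  →  sin(C) = 2·Area/(ab)
sin(C) = 2·16.4/(8.8·7.6) = 0.490431
C = arcsin(0.490431) = 29.37°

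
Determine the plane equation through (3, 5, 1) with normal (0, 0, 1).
d = n·P = (0)(3) + (0)(5) + (1)(1) = 1
Plane: z = 1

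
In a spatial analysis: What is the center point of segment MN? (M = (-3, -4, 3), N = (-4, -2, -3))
Midpoint = ((-3-4)/2, (-4-2)/2, (3-3)/2) = (-3.5, -3, 0)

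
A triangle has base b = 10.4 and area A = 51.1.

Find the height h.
A = ½bh  →  h = 2A/b
h = 2·51.1/10.4 = 9.827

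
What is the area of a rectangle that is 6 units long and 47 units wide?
Area = length * width
Area = 6 * 47
Area = 282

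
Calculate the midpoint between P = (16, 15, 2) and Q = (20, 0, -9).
Midpoint = ((16+20)/2, (15+0)/2, (2-9)/2) = (18, 7.5, -3.5)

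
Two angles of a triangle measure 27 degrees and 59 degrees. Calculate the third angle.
Sum of angles in a triangle = 180 degrees
Third angle = 180 - 27 - 59
Third angle = 94 degrees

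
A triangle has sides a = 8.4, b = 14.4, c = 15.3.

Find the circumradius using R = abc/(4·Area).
s = (a+b+c)/2 = 19.05
Area = √(s(s-a)(s-b)(s-c)) = √(19.05·10.65·4.65·3.75) = 59.4791
R = abc/(4·Area) = (8.4·14.4·15.3)/(4·59.4791) = 1850.688/237.9164 = 7.779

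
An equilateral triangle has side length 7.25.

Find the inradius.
For an equilateral triangle, r = s/(2√3) where s is the side.
r = 7.25/(2√3) = 7.25/3.464102 = 2.093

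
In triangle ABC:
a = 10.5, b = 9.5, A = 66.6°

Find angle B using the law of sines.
sin(B)/b = sin(A)/a
sin(B) = b·sin(A)/a = 9.5·sin(66.6°)/10.5 = 0.830349
B = arcsin(0.830349) = 56.13°  (b ≤ a, so B ≤ A and the acute solution is unique)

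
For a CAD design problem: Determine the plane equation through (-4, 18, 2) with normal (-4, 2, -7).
d = n·P = (-4)(-4) + (2)(18) + (-7)(2) = 38
Plane: -4x + 2y - 7z = 38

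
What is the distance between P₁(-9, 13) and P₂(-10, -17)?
Using the distance formula: d = sqrt((x₂-x₁)² + (y₂-y₁)²)
dx = (-10) - (-9) = -1
dy = (-17) - 13 = -30
d = sqrt((-1)² + (-30)²) = sqrt(1 + 900) = sqrt(901) = 30.02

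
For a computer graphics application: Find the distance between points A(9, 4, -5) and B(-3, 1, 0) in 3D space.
d = √[(-12)² + (-3)² + (5)²] = √178 = 13.34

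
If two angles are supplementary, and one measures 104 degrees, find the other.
Supplementary angles sum to 180 degrees.
Other angle = 180 - 104
Other angle = 76 degrees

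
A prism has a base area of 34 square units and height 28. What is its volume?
Volume = base area * height
Volume = 34 * 28
Volume = 952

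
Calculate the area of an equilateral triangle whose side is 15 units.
Area = (sqrt(3)/4) * s²
Area = (sqrt(3)/4) * 15²
Area = (sqrt(3)/4) * 225
Area = 97.43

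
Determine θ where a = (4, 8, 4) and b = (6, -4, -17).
a·b = -76, |a|² = 96, |b|² = 341
cos θ = -76/√32736 ≈ -0.42
θ ≈ 114.8°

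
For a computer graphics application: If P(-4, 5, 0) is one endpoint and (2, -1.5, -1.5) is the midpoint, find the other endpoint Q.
Q = (2×2 - (-4), 2×(-1.5) - 5, 2×(-1.5) - 0) = (8, -8, -3)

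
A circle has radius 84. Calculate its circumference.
Circumference = 2 * pi * r
Circumference = 2 * pi * 84
Circumference = 527.79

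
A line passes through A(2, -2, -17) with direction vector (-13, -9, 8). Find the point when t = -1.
P(-1) = (2 + (-13)(-1), -2 + (-9)(-1), -17 + 8(-1)) = (15, 7, -25)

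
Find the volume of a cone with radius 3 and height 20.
Volume = (1/3) * pi * r² * h
Volume = (1/3) * pi * 3² * 20
Volume = (1/3) * pi * 9 * 20
Volume = (1/3) * pi * 180
Volume = 188.50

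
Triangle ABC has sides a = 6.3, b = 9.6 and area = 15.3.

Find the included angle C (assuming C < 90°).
Area = ½ab·sin(C)  →  sin(C) = 2·Area/(ab)
sin(C) = 2·15.3/(6.3·9.6) = 0.505952
C = arcsin(0.505952) = 30.39°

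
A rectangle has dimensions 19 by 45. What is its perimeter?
Perimeter = 2 * (length + width)
Perimeter = 2 * (19 + 45)
Perimeter = 2 * 64
Perimeter = 128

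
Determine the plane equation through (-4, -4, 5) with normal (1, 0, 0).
d = n·P = (1)(-4) + (0)(-4) + (0)(5) = -4
Plane: x = -4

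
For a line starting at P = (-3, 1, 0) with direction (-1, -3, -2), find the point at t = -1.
P(-1) = (-3 + (-1)(-1), 1 + (-3)(-1), 0 + (-2)(-1)) = (-2, 4, 2)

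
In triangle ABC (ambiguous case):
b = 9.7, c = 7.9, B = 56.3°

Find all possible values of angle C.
sin(C)/c = sin(B)/b  →  sin(C) = c·sin(B)/b = 7.9·sin(56.3°)/9.7 = 0.677571
C₁ = arcsin(0.677571) = 42.65°,  C₂ = 180° - C₁ = 137.35°
Check C₂: A = 180° - 56.3° - 137.35° = -13.65° ≤ 0, rejected
C = 42.65° (one solution)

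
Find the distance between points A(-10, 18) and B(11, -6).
Using the distance formula: d = sqrt((x₂-x₁)² + (y₂-y₁)²)
dx = 11 - (-10) = 21
dy = (-6) - 18 = -24
d = sqrt(21² + (-24)²) = sqrt(441 + 576) = sqrt(1017) = 31.89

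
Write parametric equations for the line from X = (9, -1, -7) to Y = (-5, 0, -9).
Direction vector d = Y - X = (-14, 1, -2)
x = 9 - 14t, y = -1 + t, z = -7 - 2t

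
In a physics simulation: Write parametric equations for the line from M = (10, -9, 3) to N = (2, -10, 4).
Direction vector d = N - M = (-8, -1, 1)
x = 10 - 8t, y = -9 - t, z = 3 + t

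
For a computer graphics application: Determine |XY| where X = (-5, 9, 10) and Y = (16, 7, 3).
d = √[(21)² + (-2)² + (-7)²] = √494 = 22.23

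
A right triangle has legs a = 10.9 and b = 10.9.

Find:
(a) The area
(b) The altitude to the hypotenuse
(a) Area = ½ab = ½·10.9·10.9 = 59.405
(b) Hypotenuse c = √(10.9² + 10.9²) = √237.62 = 15.4149
    Area = ½·c·h_c  →  h_c = 2·Area/c = 2·59.405/15.4149 = 7.707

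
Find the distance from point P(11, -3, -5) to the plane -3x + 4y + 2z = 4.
d = |(-3)(11) + 4(-3) + 2(-5) - (4)| / √((-3)² + 4² + 2²) = 59/√29 = 10.96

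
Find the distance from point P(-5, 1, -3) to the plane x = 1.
d = |1(-5) + 0(1) + 0(-3) - (1)| / √(1² + 0² + 0²) = 6/√1 = 6.0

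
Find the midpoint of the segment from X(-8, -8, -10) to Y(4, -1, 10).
Midpoint = ((-8+4)/2, (-8-1)/2, (-10+10)/2) = (-2, -4.5, 0)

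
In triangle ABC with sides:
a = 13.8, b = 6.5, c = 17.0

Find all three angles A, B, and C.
By the law of cosines:
cos(A) = (b² + c² - a²)/(2bc) = 0.637149  →  A = 50.42°
cos(B) = (a² + c² - b²)/(2ac) = 0.931777  →  B = 21.29°
cos(C) = (a² + b² - c²)/(2ab) = -0.313880  →  C = 108.3°
Check: A + B + C = 180.0° ✓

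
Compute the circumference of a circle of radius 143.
Circumference = 2 * pi * r
Circumference = 2 * pi * 143
Circumference = 898.50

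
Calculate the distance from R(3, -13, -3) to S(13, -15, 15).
d = √[(10)² + (-2)² + (18)²] = √428 = 20.69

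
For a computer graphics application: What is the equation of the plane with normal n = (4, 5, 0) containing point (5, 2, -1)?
d = n·P = (4)(5) + (5)(2) + (0)(-1) = 30
Plane: 4x + 5y = 30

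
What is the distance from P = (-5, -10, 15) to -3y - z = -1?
d = |0(-5) + (-3)(-10) + (-1)(15) - (-1)| / √(0² + (-3)² + (-1)²) = 16/√10 = 5.06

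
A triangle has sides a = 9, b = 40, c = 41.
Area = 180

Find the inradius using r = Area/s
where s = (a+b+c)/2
s = (9+40+41)/2 = 45
r = Area/s = 180/45 = 4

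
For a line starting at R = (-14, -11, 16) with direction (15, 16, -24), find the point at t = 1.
P(1) = (-14 + 15(1), -11 + 16(1), 16 + (-24)(1)) = (1, 5, -8)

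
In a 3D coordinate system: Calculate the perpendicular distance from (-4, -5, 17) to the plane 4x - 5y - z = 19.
d = |4(-4) + (-5)(-5) + (-1)(17) - (19)| / √(4² + (-5)² + (-1)²) = 27/√42 = 4.166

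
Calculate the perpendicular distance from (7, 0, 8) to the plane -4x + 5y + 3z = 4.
d = |(-4)(7) + 5(0) + 3(8) - (4)| / √((-4)² + 5² + 3²) = 8/√50 = 1.131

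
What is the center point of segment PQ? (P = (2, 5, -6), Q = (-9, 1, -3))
Midpoint = ((2-9)/2, (5+1)/2, (-6-3)/2) = (-3.5, 3, -4.5)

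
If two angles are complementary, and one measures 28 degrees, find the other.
Complementary angles sum to 90 degrees.
Other angle = 90 - 28
Other angle = 62 degrees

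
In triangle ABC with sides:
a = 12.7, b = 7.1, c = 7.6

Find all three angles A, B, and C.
By the law of cosines:
cos(A) = (b² + c² - a²)/(2bc) = -0.492216  →  A = 119.5°
cos(B) = (a² + c² - b²)/(2ac) = 0.873601  →  B = 29.12°
cos(C) = (a² + b² - c²)/(2ab) = 0.853610  →  C = 31.39°
Check: A + B + C = 180.0° ✓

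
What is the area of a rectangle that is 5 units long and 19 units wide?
Area = length * width
Area = 5 * 19
Area = 95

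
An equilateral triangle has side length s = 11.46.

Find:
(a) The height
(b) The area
(a) Height h = s·√3/2 = 11.46·√3/2 = 9.925
(b) Area = (√3/4)·s² = (√3/4)·11.46² = (√3/4)·131.332 = 56.87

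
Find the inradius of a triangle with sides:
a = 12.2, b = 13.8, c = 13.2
s = (a+b+c)/2 = (12.2+13.8+13.2)/2 = 19.6
Area = √(s(s-a)(s-b)(s-c)) = √(19.6·7.4·5.8·6.4) = 73.375
r = Area/s = 73.375/19.6 = 3.744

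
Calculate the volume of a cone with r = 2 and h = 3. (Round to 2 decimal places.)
Volume = (1/3) * pi * r² * h
Volume = (1/3) * pi * 2² * 3
Volume = (1/3) * pi * 4 * 3
Volume = (1/3) * pi * 12
Volume = 12.57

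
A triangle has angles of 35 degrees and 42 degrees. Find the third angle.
Sum of angles in a triangle = 180 degrees
Third angle = 180 - 35 - 42
Third angle = 103 degrees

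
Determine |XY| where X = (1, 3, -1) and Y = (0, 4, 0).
d = √[(-1)² + (1)² + (1)²] = √3 = 1.732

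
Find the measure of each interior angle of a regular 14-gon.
Interior angle of a regular n-gon = (n-2)*180/n
Interior angle = (14-2)*180/14
Interior angle = 12*180/14
Interior angle = 2160/14
Interior angle = 154.29 degrees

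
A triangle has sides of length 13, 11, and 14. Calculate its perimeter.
Perimeter = sum of all sides
Perimeter = 13 + 11 + 14
Perimeter = 38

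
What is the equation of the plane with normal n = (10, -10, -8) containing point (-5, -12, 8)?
d = n·P = (10)(-5) + (-10)(-12) + (-8)(8) = 6
Plane: 10x - 10y - 8z = 6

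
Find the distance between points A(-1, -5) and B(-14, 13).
Using the distance formula: d = sqrt((x₂-x₁)² + (y₂-y₁)²)
dx = (-14) - (-1) = -13
dy = 13 - (-5) = 18
d = sqrt((-13)² + 18²) = sqrt(169 + 324) = sqrt(493) = 22.20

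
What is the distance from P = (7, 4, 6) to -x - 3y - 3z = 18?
d = |(-1)(7) + (-3)(4) + (-3)(6) - (18)| / √((-1)² + (-3)² + (-3)²) = 55/√19 = 12.62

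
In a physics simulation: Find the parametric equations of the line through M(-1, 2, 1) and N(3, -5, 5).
Direction vector d = N - M = (4, -7, 4)
x = -1 + 4t, y = 2 - 7t, z = 1 + 4t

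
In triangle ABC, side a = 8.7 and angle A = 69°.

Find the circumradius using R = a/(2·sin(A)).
R = a/(2·sin(A)) = 8.7/(2·sin(69°))
R = 8.7/(2·0.933580) = 8.7/1.867161 = 4.659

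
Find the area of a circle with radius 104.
Area = pi * r²
Area = pi * 104²
Area = pi * 10816
Area = 33979.47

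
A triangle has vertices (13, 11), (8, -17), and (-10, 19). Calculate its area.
Using the coordinate formula: Area = (1/2)|x₁(y₂-y₃) + x₂(y₃-y₁) + x₃(y₁-y₂)|
Area = (1/2)|13((-17)-19) + 8(19-11) + (-10)(11-(-17))|
Area = (1/2)|13*(-36) + 8*8 + (-10)*28|
Area = (1/2)|(-468) + 64 + (-280)|
Area = (1/2)*684 = 342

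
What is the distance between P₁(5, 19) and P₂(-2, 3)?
Using the distance formula: d = sqrt((x₂-x₁)² + (y₂-y₁)²)
dx = (-2) - 5 = -7
dy = 3 - 19 = -16
d = sqrt((-7)² + (-16)²) = sqrt(49 + 256) = sqrt(305) = 17.46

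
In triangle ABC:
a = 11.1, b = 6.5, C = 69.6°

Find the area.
Using A = ½ab·sin(C):
A = ½·11.1·6.5·sin(69.6°) = ½·72.15·0.937282 = 33.81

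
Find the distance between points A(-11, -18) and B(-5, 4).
Using the distance formula: d = sqrt((x₂-x₁)² + (y₂-y₁)²)
dx = (-5) - (-11) = 6
dy = 4 - (-18) = 22
d = sqrt(6² + 22²) = sqrt(36 + 484) = sqrt(520) = 22.80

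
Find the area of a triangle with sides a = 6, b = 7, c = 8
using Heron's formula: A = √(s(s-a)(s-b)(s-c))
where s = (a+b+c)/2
s = (6+7+8)/2 = 10.5
A = √(10.5·4.5·3.5·2.5) = √413.4375 = 20.33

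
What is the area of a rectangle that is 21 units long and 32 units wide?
Area = length * width
Area = 21 * 32
Area = 672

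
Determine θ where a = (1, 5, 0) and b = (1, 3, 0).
a·b = 16, |a|² = 26, |b|² = 10
cos θ = 16/√260 ≈ 0.9923
θ ≈ 7.125°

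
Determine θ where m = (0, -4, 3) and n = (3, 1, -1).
m·n = -7, |m|² = 25, |n|² = 11
cos θ = -7/√275 ≈ -0.4221
θ ≈ 115.0°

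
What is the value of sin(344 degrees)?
sin(344 degrees) = -0.2756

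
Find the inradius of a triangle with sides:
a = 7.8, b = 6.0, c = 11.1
s = (a+b+c)/2 = (7.8+6.0+11.1)/2 = 12.45
Area = √(s(s-a)(s-b)(s-c)) = √(12.45·4.65·6.45·1.35) = 22.4521
r = Area/s = 22.4521/12.45 = 1.803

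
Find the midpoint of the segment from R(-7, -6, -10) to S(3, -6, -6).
Midpoint = ((-7+3)/2, (-6-6)/2, (-10-6)/2) = (-2, -6, -8)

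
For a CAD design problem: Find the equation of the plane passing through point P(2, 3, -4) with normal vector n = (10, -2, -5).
d = n·P = (10)(2) + (-2)(3) + (-5)(-4) = 34
Plane: 10x - 2y - 5z = 34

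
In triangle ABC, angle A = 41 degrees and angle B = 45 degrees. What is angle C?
Sum of angles in a triangle = 180 degrees
Third angle = 180 - 41 - 45
Third angle = 94 degrees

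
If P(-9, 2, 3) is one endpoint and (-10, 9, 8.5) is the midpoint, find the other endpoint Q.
Q = (2×(-10) - (-9), 2×9 - 2, 2×8.5 - 3) = (-11, 16, 14)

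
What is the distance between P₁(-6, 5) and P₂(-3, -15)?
Using the distance formula: d = sqrt((x₂-x₁)² + (y₂-y₁)²)
dx = (-3) - (-6) = 3
dy = (-15) - 5 = -20
d = sqrt(3² + (-20)²) = sqrt(9 + 400) = sqrt(409) = 20.22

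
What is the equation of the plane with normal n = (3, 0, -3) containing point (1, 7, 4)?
d = n·P = (3)(1) + (0)(7) + (-3)(4) = -9
Plane: 3x - 3z = -9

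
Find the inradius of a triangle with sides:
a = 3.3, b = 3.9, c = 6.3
s = (a+b+c)/2 = (3.3+3.9+6.3)/2 = 6.75
Area = √(s(s-a)(s-b)(s-c)) = √(6.75·3.45·2.85·0.45) = 5.465
r = Area/s = 5.465/6.75 = 0.8096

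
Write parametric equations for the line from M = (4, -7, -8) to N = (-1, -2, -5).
Direction vector d = N - M = (-5, 5, 3)
x = 4 - 5t, y = -7 + 5t, z = -8 + 3t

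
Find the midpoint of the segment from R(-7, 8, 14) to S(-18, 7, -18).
Midpoint = ((-7-18)/2, (8+7)/2, (14-18)/2) = (-12.5, 7.5, -2)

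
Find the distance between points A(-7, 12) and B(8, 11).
Using the distance formula: d = sqrt((x₂-x₁)² + (y₂-y₁)²)
dx = 8 - (-7) = 15
dy = 11 - 12 = -1
d = sqrt(15² + (-1)²) = sqrt(225 + 1) = sqrt(226) = 15.03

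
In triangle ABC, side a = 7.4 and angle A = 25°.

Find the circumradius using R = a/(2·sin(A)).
R = a/(2·sin(A)) = 7.4/(2·sin(25°))
R = 7.4/(2·0.422618) = 7.4/0.845237 = 8.755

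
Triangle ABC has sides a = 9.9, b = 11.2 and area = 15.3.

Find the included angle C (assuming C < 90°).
Area = ½ab·sin(C)  →  sin(C) = 2·Area/(ab)
sin(C) = 2·15.3/(9.9·11.2) = 0.275974
C = arcsin(0.275974) = 16.02°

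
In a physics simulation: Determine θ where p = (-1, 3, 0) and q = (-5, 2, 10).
p·q = 11, |p|² = 10, |q|² = 129
cos θ = 11/√1290 ≈ 0.3063
θ ≈ 72.17°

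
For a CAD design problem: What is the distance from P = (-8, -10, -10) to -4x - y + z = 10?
d = |(-4)(-8) + (-1)(-10) + 1(-10) - (10)| / √((-4)² + (-1)² + 1²) = 22/√18 = 5.185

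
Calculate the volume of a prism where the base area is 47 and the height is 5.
Volume = base area * height
Volume = 47 * 5
Volume = 235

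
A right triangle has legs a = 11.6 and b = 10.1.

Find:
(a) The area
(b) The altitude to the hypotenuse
(a) Area = ½ab = ½·11.6·10.1 = 58.58
(b) Hypotenuse c = √(11.6² + 10.1²) = √236.57 = 15.3808
    Area = ½·c·h_c  →  h_c = 2·Area/c = 2·58.58/15.3808 = 7.617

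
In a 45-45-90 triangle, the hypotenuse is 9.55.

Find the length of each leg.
In a 45-45-90 triangle, hypotenuse = leg·√2  →  leg = hypotenuse/√2
leg = 9.55/√2 = 6.753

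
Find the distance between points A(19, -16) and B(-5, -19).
Using the distance formula: d = sqrt((x₂-x₁)² + (y₂-y₁)²)
dx = (-5) - 19 = -24
dy = (-19) - (-16) = -3
d = sqrt((-24)² + (-3)²) = sqrt(576 + 9) = sqrt(585) = 24.19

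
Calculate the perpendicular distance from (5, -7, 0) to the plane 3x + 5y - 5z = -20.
d = |3(5) + 5(-7) + (-5)(0) - (-20)| / √(3² + 5² + (-5)²) = 0/√59 = 0.0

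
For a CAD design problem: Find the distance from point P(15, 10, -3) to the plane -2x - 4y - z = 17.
d = |(-2)(15) + (-4)(10) + (-1)(-3) - (17)| / √((-2)² + (-4)² + (-1)²) = 84/√21 = 18.33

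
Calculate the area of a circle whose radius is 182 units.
Area = pi * r²
Area = pi * 182²
Area = pi * 33124
Area = 104062.12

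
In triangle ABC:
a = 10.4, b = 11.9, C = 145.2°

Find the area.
Using A = ½ab·sin(C):
A = ½·10.4·11.9·sin(145.2°) = ½·123.76·0.570714 = 35.32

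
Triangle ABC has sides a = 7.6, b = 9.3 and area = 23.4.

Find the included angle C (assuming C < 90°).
Area = ½ab·sin(C)  →  sin(C) = 2·Area/(ab)
sin(C) = 2·23.4/(7.6·9.3) = 0.662139
C = arcsin(0.662139) = 41.46°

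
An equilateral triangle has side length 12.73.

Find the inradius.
For an equilateral triangle, r = s/(2√3) where s is the side.
r = 12.73/(2√3) = 12.73/3.464102 = 3.675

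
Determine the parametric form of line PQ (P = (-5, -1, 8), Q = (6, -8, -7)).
Direction vector d = Q - P = (11, -7, -15)
x = -5 + 11t, y = -1 - 7t, z = 8 - 15t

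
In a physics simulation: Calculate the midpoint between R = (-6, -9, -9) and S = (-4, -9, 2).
Midpoint = ((-6-4)/2, (-9-9)/2, (-9+2)/2) = (-5, -9, -3.5)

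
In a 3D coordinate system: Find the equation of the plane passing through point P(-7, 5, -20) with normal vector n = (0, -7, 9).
d = n·P = (0)(-7) + (-7)(5) + (9)(-20) = -215
Plane: -7y + 9z = -215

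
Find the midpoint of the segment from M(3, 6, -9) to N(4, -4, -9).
Midpoint = ((3+4)/2, (6-4)/2, (-9-9)/2) = (3.5, 1, -9)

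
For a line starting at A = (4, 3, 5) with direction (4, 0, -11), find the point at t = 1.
P(1) = (4 + 4(1), 3 + 0(1), 5 + (-11)(1)) = (8, 3, -6)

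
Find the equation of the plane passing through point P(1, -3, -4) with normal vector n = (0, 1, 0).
d = n·P = (0)(1) + (1)(-3) + (0)(-4) = -3
Plane: y = -3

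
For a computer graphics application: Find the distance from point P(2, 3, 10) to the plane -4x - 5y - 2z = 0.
d = |(-4)(2) + (-5)(3) + (-2)(10) - (0)| / √((-4)² + (-5)² + (-2)²) = 43/√45 = 6.41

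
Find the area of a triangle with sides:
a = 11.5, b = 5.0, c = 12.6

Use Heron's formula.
s = (a+b+c)/2 = (11.5+5.0+12.6)/2 = 14.55
A = √(s(s-a)(s-b)(s-c)) = √(14.55·3.05·9.55·1.95)
A = √826.42 = 28.75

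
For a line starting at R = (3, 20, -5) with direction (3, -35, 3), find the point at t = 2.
P(2) = (3 + 3(2), 20 + (-35)(2), -5 + 3(2)) = (9, -50, 1)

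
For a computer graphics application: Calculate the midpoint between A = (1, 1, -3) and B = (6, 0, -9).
Midpoint = ((1+6)/2, (1+0)/2, (-3-9)/2) = (3.5, 0.5, -6)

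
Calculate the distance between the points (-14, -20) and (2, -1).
Using the distance formula: d = sqrt((x₂-x₁)² + (y₂-y₁)²)
dx = 2 - (-14) = 16
dy = (-1) - (-20) = 19
d = sqrt(16² + 19²) = sqrt(256 + 361) = sqrt(617) = 24.84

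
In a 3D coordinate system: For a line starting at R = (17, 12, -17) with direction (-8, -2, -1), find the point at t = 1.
P(1) = (17 + (-8)(1), 12 + (-2)(1), -17 + (-1)(1)) = (9, 10, -18)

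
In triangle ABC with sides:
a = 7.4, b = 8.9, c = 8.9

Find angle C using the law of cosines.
cos(C) = (a² + b² - c²)/(2ab)
cos(C) = (7.4² + 8.9² - 8.9²)/(2·7.4·8.9) = 54.76/131.72 = 0.415730
C = arccos(0.415730) = 65.43°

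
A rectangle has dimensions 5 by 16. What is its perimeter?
Perimeter = 2 * (length + width)
Perimeter = 2 * (5 + 16)
Perimeter = 2 * 21
Perimeter = 42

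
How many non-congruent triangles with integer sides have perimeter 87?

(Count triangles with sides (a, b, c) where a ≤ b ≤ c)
With a ≤ b ≤ c and a + b + c = 87, the triangle inequality a + b > c gives c < 87/2, so c ≤ 43.
Iterate a from 1 to ⌊p/3⌋ = 29; for each a, b ranges from a to ⌊(p−a)/2⌋ with c = p − a − b, keeping only c ≥ b.
Triples: (1, 43, 43), (2, 42, 43), (3, 41, 43), …
Count = 169 triangles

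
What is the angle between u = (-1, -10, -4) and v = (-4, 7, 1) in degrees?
u·v = -70, |u|² = 117, |v|² = 66
cos θ = -70/√7722 ≈ -0.7966
θ ≈ 142.8°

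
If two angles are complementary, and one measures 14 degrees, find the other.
Complementary angles sum to 90 degrees.
Other angle = 90 - 14
Other angle = 76 degrees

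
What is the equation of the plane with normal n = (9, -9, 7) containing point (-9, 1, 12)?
d = n·P = (9)(-9) + (-9)(1) + (7)(12) = -6
Plane: 9x - 9y + 7z = -6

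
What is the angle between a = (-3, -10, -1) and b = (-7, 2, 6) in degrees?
a·b = -5, |a|² = 110, |b|² = 89
cos θ = -5/√9790 ≈ -0.05053
θ ≈ 92.9°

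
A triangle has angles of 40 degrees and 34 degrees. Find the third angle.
Sum of angles in a triangle = 180 degrees
Third angle = 180 - 40 - 34
Third angle = 106 degrees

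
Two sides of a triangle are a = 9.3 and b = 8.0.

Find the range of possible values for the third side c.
By the triangle inequality: |a - b| < c < a + b
|9.3 - 8.0| < c < 9.3 + 8.0
1.3 < c < 17.3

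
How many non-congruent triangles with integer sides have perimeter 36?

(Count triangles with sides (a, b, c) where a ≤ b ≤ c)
With a ≤ b ≤ c and a + b + c = 36, the triangle inequality a + b > c gives c < 36/2, so c ≤ 17.
Iterate a from 1 to ⌊p/3⌋ = 12; for each a, b ranges from a to ⌊(p−a)/2⌋ with c = p − a − b, keeping only c ≥ b.
Triples: (2, 17, 17), (3, 16, 17), (4, 15, 17), …
Count = 27 triangles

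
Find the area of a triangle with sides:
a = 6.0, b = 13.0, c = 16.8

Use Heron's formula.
s = (a+b+c)/2 = (6.0+13.0+16.8)/2 = 17.9
A = √(s(s-a)(s-b)(s-c)) = √(17.9·11.9·4.9·1.1)
A = √1148.12 = 33.88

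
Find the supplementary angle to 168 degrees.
Supplementary angles sum to 180 degrees.
Other angle = 180 - 168
Other angle = 12 degrees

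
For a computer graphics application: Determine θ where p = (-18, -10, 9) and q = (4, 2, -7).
p·q = -155, |p|² = 505, |q|² = 69
cos θ = -155/√34845 ≈ -0.8304
θ ≈ 146.1°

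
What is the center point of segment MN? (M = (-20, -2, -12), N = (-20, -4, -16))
Midpoint = ((-20-20)/2, (-2-4)/2, (-12-16)/2) = (-20, -3, -14)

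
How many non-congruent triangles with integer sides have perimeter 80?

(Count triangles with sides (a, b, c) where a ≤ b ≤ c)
With a ≤ b ≤ c and a + b + c = 80, the triangle inequality a + b > c gives c < 80/2, so c ≤ 39.
Iterate a from 1 to ⌊p/3⌋ = 26; for each a, b ranges from a to ⌊(p−a)/2⌋ with c = p − a − b, keeping only c ≥ b.
Triples: (2, 39, 39), (3, 38, 39), (4, 37, 39), …
Count = 133 triangles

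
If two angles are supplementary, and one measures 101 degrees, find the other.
Supplementary angles sum to 180 degrees.
Other angle = 180 - 101
Other angle = 79 degrees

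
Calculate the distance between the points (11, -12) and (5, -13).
Using the distance formula: d = sqrt((x₂-x₁)² + (y₂-y₁)²)
dx = 5 - 11 = -6
dy = (-13) - (-12) = -1
d = sqrt((-6)² + (-1)²) = sqrt(36 + 1) = sqrt(37) = 6.08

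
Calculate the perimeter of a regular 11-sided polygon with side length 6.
Perimeter = number of sides * side length
Perimeter = 11 * 6
Perimeter = 66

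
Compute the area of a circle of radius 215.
Area = pi * r²
Area = pi * 215²
Area = pi * 46225
Area = 145220.12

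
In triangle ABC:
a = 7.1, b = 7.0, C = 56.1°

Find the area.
Using A = ½ab·sin(C):
A = ½·7.1·7.0·sin(56.1°) = ½·49.7·0.830012 = 20.63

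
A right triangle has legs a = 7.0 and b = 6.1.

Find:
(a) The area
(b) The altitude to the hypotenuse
(a) Area = ½ab = ½·7.0·6.1 = 21.35
(b) Hypotenuse c = √(7.0² + 6.1²) = √86.21 = 9.28493
    Area = ½·c·h_c  →  h_c = 2·Area/c = 2·21.35/9.28493 = 4.599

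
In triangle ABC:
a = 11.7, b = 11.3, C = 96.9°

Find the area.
Using A = ½ab·sin(C):
A = ½·11.7·11.3·sin(96.9°) = ½·132.21·0.992757 = 65.63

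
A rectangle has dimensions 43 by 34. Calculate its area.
Area = length * width
Area = 43 * 34
Area = 1462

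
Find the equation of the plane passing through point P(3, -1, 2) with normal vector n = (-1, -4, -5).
d = n·P = (-1)(3) + (-4)(-1) + (-5)(2) = -9
Plane: -x - 4y - 5z = -9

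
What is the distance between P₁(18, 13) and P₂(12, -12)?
Using the distance formula: d = sqrt((x₂-x₁)² + (y₂-y₁)²)
dx = 12 - 18 = -6
dy = (-12) - 13 = -25
d = sqrt((-6)² + (-25)²) = sqrt(36 + 625) = sqrt(661) = 25.71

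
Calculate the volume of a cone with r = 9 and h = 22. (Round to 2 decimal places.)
Volume = (1/3) * pi * r² * h
Volume = (1/3) * pi * 9² * 22
Volume = (1/3) * pi * 81 * 22
Volume = (1/3) * pi * 1782
Volume = 1866.11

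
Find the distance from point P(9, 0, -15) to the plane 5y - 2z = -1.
d = |0(9) + 5(0) + (-2)(-15) - (-1)| / √(0² + 5² + (-2)²) = 31/√29 = 5.757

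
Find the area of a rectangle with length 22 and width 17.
Area = length * width
Area = 22 * 17
Area = 374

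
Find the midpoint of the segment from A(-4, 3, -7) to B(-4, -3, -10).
Midpoint = ((-4-4)/2, (3-3)/2, (-7-10)/2) = (-4, 0, -8.5)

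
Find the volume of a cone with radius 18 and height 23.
Volume = (1/3) * pi * r² * h
Volume = (1/3) * pi * 18² * 23
Volume = (1/3) * pi * 324 * 23
Volume = (1/3) * pi * 7452
Volume = 7803.72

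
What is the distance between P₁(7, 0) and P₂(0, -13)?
Using the distance formula: d = sqrt((x₂-x₁)² + (y₂-y₁)²)
dx = 0 - 7 = -7
dy = (-13) - 0 = -13
d = sqrt((-7)² + (-13)²) = sqrt(49 + 169) = sqrt(218) = 14.76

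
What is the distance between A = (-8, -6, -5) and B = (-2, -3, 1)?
d = √[(6)² + (3)² + (6)²] = √81 = 9.0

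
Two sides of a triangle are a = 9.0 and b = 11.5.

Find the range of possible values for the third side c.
By the triangle inequality: |a - b| < c < a + b
|9.0 - 11.5| < c < 9.0 + 11.5
2.5 < c < 20.5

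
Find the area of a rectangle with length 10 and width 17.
Area = length * width
Area = 10 * 17
Area = 170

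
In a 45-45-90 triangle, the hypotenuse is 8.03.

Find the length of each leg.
In a 45-45-90 triangle, hypotenuse = leg·√2  →  leg = hypotenuse/√2
leg = 8.03/√2 = 5.678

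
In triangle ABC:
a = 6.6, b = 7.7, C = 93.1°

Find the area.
Using A = ½ab·sin(C):
A = ½·6.6·7.7·sin(93.1°) = ½·50.82·0.998537 = 25.37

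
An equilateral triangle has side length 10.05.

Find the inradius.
For an equilateral triangle, r = s/(2√3) where s is the side.
r = 10.05/(2√3) = 10.05/3.464102 = 2.901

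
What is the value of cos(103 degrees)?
cos(103 degrees) = -0.225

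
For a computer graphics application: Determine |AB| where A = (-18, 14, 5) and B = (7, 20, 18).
d = √[(25)² + (6)² + (13)²] = √830 = 28.81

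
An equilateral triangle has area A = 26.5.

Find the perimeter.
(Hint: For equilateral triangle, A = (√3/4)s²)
A = (√3/4)s²  →  s² = 4A/√3 = 4·26.5/√3 = 61.1991
s = 7.82299
Perimeter = 3s = 23.47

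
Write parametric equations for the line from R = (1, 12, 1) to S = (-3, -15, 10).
Direction vector d = S - R = (-4, -27, 9)
x = 1 - 4t, y = 12 - 27t, z = 1 + 9t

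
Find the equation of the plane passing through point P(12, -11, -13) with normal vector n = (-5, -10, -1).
d = n·P = (-5)(12) + (-10)(-11) + (-1)(-13) = 63
Plane: -5x - 10y - z = 63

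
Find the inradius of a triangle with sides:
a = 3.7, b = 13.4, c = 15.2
s = (a+b+c)/2 = (3.7+13.4+15.2)/2 = 16.15
Area = √(s(s-a)(s-b)(s-c)) = √(16.15·12.45·2.75·0.95) = 22.9192
r = Area/s = 22.9192/16.15 = 1.419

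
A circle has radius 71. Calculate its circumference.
Circumference = 2 * pi * r
Circumference = 2 * pi * 71
Circumference = 446.11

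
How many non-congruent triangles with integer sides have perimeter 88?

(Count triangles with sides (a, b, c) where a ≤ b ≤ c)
With a ≤ b ≤ c and a + b + c = 88, the triangle inequality a + b > c gives c < 88/2, so c ≤ 43.
Iterate a from 1 to ⌊p/3⌋ = 29; for each a, b ranges from a to ⌊(p−a)/2⌋ with c = p − a − b, keeping only c ≥ b.
Triples: (2, 43, 43), (3, 42, 43), (4, 41, 43), …
Count = 161 triangles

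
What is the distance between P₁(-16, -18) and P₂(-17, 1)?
Using the distance formula: d = sqrt((x₂-x₁)² + (y₂-y₁)²)
dx = (-17) - (-16) = -1
dy = 1 - (-18) = 19
d = sqrt((-1)² + 19²) = sqrt(1 + 361) = sqrt(362) = 19.03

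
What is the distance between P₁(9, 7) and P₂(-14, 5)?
Using the distance formula: d = sqrt((x₂-x₁)² + (y₂-y₁)²)
dx = (-14) - 9 = -23
dy = 5 - 7 = -2
d = sqrt((-23)² + (-2)²) = sqrt(529 + 4) = sqrt(533) = 23.09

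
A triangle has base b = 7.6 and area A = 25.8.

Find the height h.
A = ½bh  →  h = 2A/b
h = 2·25.8/7.6 = 6.789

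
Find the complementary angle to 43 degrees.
Complementary angles sum to 90 degrees.
Other angle = 90 - 43
Other angle = 47 degrees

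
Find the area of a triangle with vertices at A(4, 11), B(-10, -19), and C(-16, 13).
Using the coordinate formula: Area = (1/2)|x₁(y₂-y₃) + x₂(y₃-y₁) + x₃(y₁-y₂)|
Area = (1/2)|4((-19)-13) + (-10)(13-11) + (-16)(11-(-19))|
Area = (1/2)|4*(-32) + (-10)*2 + (-16)*30|
Area = (1/2)|(-128) + (-20) + (-480)|
Area = (1/2)*628 = 314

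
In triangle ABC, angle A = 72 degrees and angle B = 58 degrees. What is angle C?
Sum of angles in a triangle = 180 degrees
Third angle = 180 - 72 - 58
Third angle = 50 degrees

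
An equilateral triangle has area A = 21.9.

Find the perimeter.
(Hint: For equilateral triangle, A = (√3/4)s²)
A = (√3/4)s²  →  s² = 4A/√3 = 4·21.9/√3 = 50.5759
s = 7.11167
Perimeter = 3s = 21.34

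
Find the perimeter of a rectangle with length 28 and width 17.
Perimeter = 2 * (length + width)
Perimeter = 2 * (28 + 17)
Perimeter = 2 * 45
Perimeter = 90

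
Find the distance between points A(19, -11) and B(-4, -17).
Using the distance formula: d = sqrt((x₂-x₁)² + (y₂-y₁)²)
dx = (-4) - 19 = -23
dy = (-17) - (-11) = -6
d = sqrt((-23)² + (-6)²) = sqrt(529 + 36) = sqrt(565) = 23.77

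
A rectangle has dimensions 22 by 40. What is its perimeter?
Perimeter = 2 * (length + width)
Perimeter = 2 * (22 + 40)
Perimeter = 2 * 62
Perimeter = 124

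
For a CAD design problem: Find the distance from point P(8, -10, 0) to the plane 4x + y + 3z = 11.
d = |4(8) + 1(-10) + 3(0) - (11)| / √(4² + 1² + 3²) = 11/√26 = 2.157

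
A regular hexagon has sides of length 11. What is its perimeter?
Perimeter = number of sides * side length
Perimeter = 6 * 11
Perimeter = 66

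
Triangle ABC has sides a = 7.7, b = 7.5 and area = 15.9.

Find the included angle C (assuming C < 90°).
Area = ½ab·sin(C)  →  sin(C) = 2·Area/(ab)
sin(C) = 2·15.9/(7.7·7.5) = 0.550649
C = arcsin(0.550649) = 33.41°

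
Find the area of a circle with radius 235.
Area = pi * r²
Area = pi * 235²
Area = pi * 55225
Area = 173494.45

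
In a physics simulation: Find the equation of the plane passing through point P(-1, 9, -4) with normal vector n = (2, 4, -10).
d = n·P = (2)(-1) + (4)(9) + (-10)(-4) = 74
Plane: 2x + 4y - 10z = 74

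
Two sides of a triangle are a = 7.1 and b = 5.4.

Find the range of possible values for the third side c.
By the triangle inequality: |a - b| < c < a + b
|7.1 - 5.4| < c < 7.1 + 5.4
1.7 < c < 12.5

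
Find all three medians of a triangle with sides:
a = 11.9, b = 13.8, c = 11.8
Using m_x = ½√(2y² + 2z² - x²):
m_a = ½√(2·13.8² + 2·11.8² - 11.9²) = ½√517.75 = 11.38
m_b = ½√(2·11.9² + 2·11.8² - 13.8²) = ½√371.26 = 9.634
m_c = ½√(2·11.9² + 2·13.8² - 11.8²) = ½√524.86 = 11.45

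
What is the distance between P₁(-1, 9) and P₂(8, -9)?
Using the distance formula: d = sqrt((x₂-x₁)² + (y₂-y₁)²)
dx = 8 - (-1) = 9
dy = (-9) - 9 = -18
d = sqrt(9² + (-18)²) = sqrt(81 + 324) = sqrt(405) = 20.12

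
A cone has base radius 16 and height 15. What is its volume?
Volume = (1/3) * pi * r² * h
Volume = (1/3) * pi * 16² * 15
Volume = (1/3) * pi * 256 * 15
Volume = (1/3) * pi * 3840
Volume = 4021.24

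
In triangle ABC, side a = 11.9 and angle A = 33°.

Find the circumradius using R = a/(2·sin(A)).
R = a/(2·sin(A)) = 11.9/(2·sin(33°))
R = 11.9/(2·0.544639) = 11.9/1.089278 = 10.92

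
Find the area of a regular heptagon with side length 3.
For a regular 7-gon with side length s = 3:
Apothem a = s / (2*tan(pi/7)) = 3 / (2*tan(pi/7)) ≈ 3.1148
Perimeter P = 7 * 3 = 21
Area = (1/2) * P * a = (1/2) * 21 * 3.1148 = 32.71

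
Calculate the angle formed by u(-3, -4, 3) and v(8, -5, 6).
u·v = 14, |u|² = 34, |v|² = 125
cos θ = 14/√4250 ≈ 0.2148
θ ≈ 77.6°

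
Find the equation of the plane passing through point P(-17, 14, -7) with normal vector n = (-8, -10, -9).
d = n·P = (-8)(-17) + (-10)(14) + (-9)(-7) = 59
Plane: -8x - 10y - 9z = 59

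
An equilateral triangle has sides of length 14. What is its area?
Area = (sqrt(3)/4) * s²
Area = (sqrt(3)/4) * 14²
Area = (sqrt(3)/4) * 196
Area = 84.87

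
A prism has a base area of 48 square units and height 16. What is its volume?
Volume = base area * height
Volume = 48 * 16
Volume = 768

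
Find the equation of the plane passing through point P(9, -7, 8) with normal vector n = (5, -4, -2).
d = n·P = (5)(9) + (-4)(-7) + (-2)(8) = 57
Plane: 5x - 4y - 2z = 57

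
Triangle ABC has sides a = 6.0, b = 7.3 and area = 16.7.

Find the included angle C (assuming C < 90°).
Area = ½ab·sin(C)  →  sin(C) = 2·Area/(ab)
sin(C) = 2·16.7/(6.0·7.3) = 0.762557
C = arcsin(0.762557) = 49.69°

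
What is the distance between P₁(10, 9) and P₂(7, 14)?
Using the distance formula: d = sqrt((x₂-x₁)² + (y₂-y₁)²)
dx = 7 - 10 = -3
dy = 14 - 9 = 5
d = sqrt((-3)² + 5²) = sqrt(9 + 25) = sqrt(34) = 5.83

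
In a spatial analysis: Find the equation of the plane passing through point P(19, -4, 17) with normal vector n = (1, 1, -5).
d = n·P = (1)(19) + (1)(-4) + (-5)(17) = -70
Plane: x + y - 5z = -70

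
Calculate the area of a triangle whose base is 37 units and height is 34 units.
Area = (1/2) * base * height
Area = (1/2) * 37 * 34
Area = 629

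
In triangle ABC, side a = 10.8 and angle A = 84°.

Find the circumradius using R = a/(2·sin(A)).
R = a/(2·sin(A)) = 10.8/(2·sin(84°))
R = 10.8/(2·0.994522) = 10.8/1.989044 = 5.43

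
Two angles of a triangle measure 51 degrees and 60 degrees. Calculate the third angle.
Sum of angles in a triangle = 180 degrees
Third angle = 180 - 51 - 60
Third angle = 69 degrees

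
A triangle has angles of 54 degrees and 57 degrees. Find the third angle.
Sum of angles in a triangle = 180 degrees
Third angle = 180 - 54 - 57
Third angle = 69 degrees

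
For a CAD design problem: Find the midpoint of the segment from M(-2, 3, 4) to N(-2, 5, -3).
Midpoint = ((-2-2)/2, (3+5)/2, (4-3)/2) = (-2, 4, 0.5)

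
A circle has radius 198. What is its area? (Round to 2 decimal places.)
Area = pi * r²
Area = pi * 198²
Area = pi * 39204
Area = 123163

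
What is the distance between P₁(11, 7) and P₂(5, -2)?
Using the distance formula: d = sqrt((x₂-x₁)² + (y₂-y₁)²)
dx = 5 - 11 = -6
dy = (-2) - 7 = -9
d = sqrt((-6)² + (-9)²) = sqrt(36 + 81) = sqrt(117) = 10.82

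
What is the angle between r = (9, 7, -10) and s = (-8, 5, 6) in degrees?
r·s = -97, |r|² = 230, |s|² = 125
cos θ = -97/√28750 ≈ -0.5721
θ ≈ 124.9°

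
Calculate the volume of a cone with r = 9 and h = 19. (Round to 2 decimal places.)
Volume = (1/3) * pi * r² * h
Volume = (1/3) * pi * 9² * 19
Volume = (1/3) * pi * 81 * 19
Volume = (1/3) * pi * 1539
Volume = 1611.64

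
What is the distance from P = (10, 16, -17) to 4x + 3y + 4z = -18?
d = |4(10) + 3(16) + 4(-17) - (-18)| / √(4² + 3² + 4²) = 38/√41 = 5.935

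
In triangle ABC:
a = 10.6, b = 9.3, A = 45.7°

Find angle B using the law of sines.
sin(B)/b = sin(A)/a
sin(B) = b·sin(A)/a = 9.3·sin(45.7°)/10.6 = 0.627919
B = arcsin(0.627919) = 38.9°  (b ≤ a, so B ≤ A and the acute solution is unique)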